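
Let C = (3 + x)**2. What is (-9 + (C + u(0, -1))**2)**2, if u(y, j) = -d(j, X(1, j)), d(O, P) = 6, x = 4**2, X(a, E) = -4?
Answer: 15880032256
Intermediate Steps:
x = 16
u(y, j) = -6 (u(y, j) = -1*6 = -6)
C = 361 (C = (3 + 16)**2 = 19**2 = 361)
(-9 + (C + u(0, -1))**2)**2 = (-9 + (361 - 6)**2)**2 = (-9 + 355**2)**2 = (-9 + 126025)**2 = 126016**2 = 15880032256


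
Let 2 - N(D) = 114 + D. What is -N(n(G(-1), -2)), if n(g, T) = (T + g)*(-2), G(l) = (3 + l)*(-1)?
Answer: 120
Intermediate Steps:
G(l) = -3 - l
n(g, T) = -2*T - 2*g
N(D) = -112 - D (N(D) = 2 - (114 + D) = 2 + (-114 - D) = -112 - D)
-N(n(G(-1), -2)) = -(-112 - (-2*(-2) - 2*(-3 - 1*(-1)))) = -(-112 - (4 - 2*(-3 + 1))) = -(-112 - (4 - 2*(-2))) = -(-112 - (4 + 4)) = -(-112 - 1*8) = -(-112 - 8) = -1*(-120) = 120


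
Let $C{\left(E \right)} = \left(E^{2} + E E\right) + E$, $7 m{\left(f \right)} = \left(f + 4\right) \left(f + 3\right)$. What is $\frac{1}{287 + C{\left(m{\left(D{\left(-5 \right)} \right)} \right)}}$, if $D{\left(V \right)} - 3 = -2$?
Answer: $\frac{49}{15003} \approx 0.003266$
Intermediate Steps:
$D{\left(V \right)} = 1$ ($D{\left(V \right)} = 3 - 2 = 1$)
$m{\left(f \right)} = \frac{\left(3 + f\right) \left(4 + f\right)}{7}$ ($m{\left(f \right)} = \frac{\left(f + 4\right) \left(f + 3\right)}{7} = \frac{\left(4 + f\right) \left(3 + f\right)}{7} = \frac{\left(3 + f\right) \left(4 + f\right)}{7}$)
$C{\left(E \right)} = E + 2 E^{2}$ ($C{\left(E \right)} = \left(E^{2} + E^{2}\right) + E = 2 E^{2} + E = E + 2 E^{2}$)
$\frac{1}{287 + C{\left(m{\left(D{\left(-5 \right)} \right)} \right)}} = \frac{1}{287 + \left(\frac{12}{7} + 1 + \frac{1^{2}}{7}\right) \left(1 + 2 \left(\frac{12}{7} + 1 + \frac{1^{2}}{7}\right)\right)} = \frac{1}{287 + \left(\frac{12}{7} + 1 + \frac{1}{7} \cdot 1\right) \left(1 + 2 \left(\frac{12}{7} + 1 + \frac{1}{7} \cdot 1\right)\right)} = \frac{1}{287 + \left(\frac{12}{7} + 1 + \frac{1}{7}\right) \left(1 + 2 \left(\frac{12}{7} + 1 + \frac{1}{7}\right)\right)} = \frac{1}{287 + \frac{20 \left(1 + 2 \cdot \frac{20}{7}\right)}{7}} = \frac{1}{287 + \frac{20 \left(1 + \frac{40}{7}\right)}{7}} = \frac{1}{287 + \frac{20}{7} \cdot \frac{47}{7}} = \frac{1}{287 + \frac{940}{49}} = \frac{1}{\frac{15003}{49}} = \frac{49}{15003}$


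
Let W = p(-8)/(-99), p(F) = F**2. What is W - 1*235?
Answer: -23329/99 ≈ -235.65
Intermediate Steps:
W = -64/99 (W = (-8)**2/(-99) = 64*(-1/99) = -64/99 ≈ -0.64646)
W - 1*235 = -64/99 - 1*235 = -64/99 - 235 = -23329/99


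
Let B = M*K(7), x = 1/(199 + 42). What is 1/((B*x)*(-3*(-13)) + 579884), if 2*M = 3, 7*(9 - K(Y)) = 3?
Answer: 1687/978267818 ≈ 1.7245e-6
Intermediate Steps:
K(Y) = 60/7 (K(Y) = 9 - ⅐*3 = 9 - 3/7 = 60/7)
M = 3/2 (M = (½)*3 = 3/2 ≈ 1.5000)
x = 1/241 ≈ 0.0041494
B = 90/7 (B = (3/2)*(60/7) = 90/7 ≈ 12.857)
1/((B*x)*(-3*(-13)) + 579884) = 1/(((90/7)*(1/241))*(-3*(-13)) + 579884) = 1/((90/1687)*39 + 579884) = 1/(3510/1687 + 579884) = 1/(978267818/1687) = 1687/978267818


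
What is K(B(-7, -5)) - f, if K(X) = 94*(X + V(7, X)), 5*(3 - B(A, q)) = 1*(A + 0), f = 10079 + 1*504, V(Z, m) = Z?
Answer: -47557/5 ≈ -9511.4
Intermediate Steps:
f = 10583 (f = 10079 + 504 = 10583)
B(A, q) = 3 - A/5 (B(A, q) = 3 - (A + 0)/5 = 3 - A/5)
K(X) = 658 + 94*X (K(X) = 94*(X + 7) = 94*(7 + X) = 658 + 94*X)
K(B(-7, -5)) - f = (658 + 94*(3 - ⅕*(-7))) - 1*10583 = (658 + 94*(3 + 7/5)) - 10583 = (658 + 94*(22/5)) - 10583 = (658 + 2068/5) - 10583 = 5358/5 - 10583 = -47557/5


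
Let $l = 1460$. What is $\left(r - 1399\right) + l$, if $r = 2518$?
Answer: $2579$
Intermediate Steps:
$\left(r - 1399\right) + l = \left(2518 - 1399\right) + 1460 = 1119 + 1460 = 2579$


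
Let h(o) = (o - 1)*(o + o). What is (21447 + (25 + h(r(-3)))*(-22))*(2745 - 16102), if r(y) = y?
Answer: -272068733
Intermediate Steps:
h(o) = 2*o*(-1 + o) (h(o) = (-1 + o)*(2*o) = 2*o*(-1 + o))
(21447 + (25 + h(r(-3)))*(-22))*(2745 - 16102) = (21447 + (25 + 2*(-3)*(-1 - 3))*(-22))*(2745 - 16102) = (21447 + (25 + 2*(-3)*(-4))*(-22))*(-13357) = (21447 + (25 + 24)*(-22))*(-13357) = (21447 + 49*(-22))*(-13357) = (21447 - 1078)*(-13357) = 20369*(-13357) = -272068733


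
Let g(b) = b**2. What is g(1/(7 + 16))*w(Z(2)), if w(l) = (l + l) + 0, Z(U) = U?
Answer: 4/529 ≈ 0.0075614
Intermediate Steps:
w(l) = 2*l (w(l) = 2*l + 0 = 2*l)
g(1/(7 + 16))*w(Z(2)) = (1/(7 + 16))**2*(2*2) = (1/23)**2*4 = (1/529)*4 = 4/529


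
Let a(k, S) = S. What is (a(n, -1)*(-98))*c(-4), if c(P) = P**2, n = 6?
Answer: 1568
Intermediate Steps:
(a(n, -1)*(-98))*c(-4) = -1*(-98)*(-4)**2 = 98*16 = 1568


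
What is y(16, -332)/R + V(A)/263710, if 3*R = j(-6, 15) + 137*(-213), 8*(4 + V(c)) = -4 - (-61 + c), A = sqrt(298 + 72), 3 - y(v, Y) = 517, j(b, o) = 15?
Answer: 108461857/2051030896 - sqrt(370)/2109680 ≈ 0.052873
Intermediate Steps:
y(v, Y) = -514 (y(v, Y) = 3 - 1*517 = 3 - 517 = -514)
A = sqrt(370) ≈ 19.235
V(c) = 25/8 - c/8 (V(c) = -4 + (-4 - (-61 + c))/8 = -4 + (-4 + (61 - c))/8 = -4 + (57 - c)/8 = -4 + (57/8 - c/8) = 25/8 - c/8)
R = -9722 (R = (15 + 137*(-213))/3 = (15 - 29181)/3 = (1/3)*(-29166) = -9722)
y(16, -332)/R + V(A)/263710 = -514/(-9722) + (25/8 - sqrt(370)/8)/263710 = -514*(-1/9722) + (25/8 - sqrt(370)/8)*(1/263710) = 257/4861 + (5/421936 - sqrt(370)/2109680) = 108461857/2051030896 - sqrt(370)/2109680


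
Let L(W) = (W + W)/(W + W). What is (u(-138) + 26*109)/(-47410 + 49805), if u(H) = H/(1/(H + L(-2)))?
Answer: 4348/479 ≈ 9.0772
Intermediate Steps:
L(W) = 1 (L(W) = (2*W)/((2*W)) = (2*W)*(1/(2*W)) = 1)
u(H) = H*(1 + H) (u(H) = H/(1/(H + 1)) = H/(1/(1 + H)) = H*(1 + H))
(u(-138) + 26*109)/(-47410 + 49805) = (-138*(1 - 138) + 26*109)/(-47410 + 49805) = (-138*(-137) + 2834)/2395 = (18906 + 2834)*(1/2395) = 21740*(1/2395) = 4348/479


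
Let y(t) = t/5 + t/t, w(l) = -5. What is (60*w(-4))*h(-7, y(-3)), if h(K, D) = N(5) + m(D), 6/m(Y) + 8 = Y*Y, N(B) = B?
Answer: -62250/49 ≈ -1270.4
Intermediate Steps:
y(t) = 1 + t/5 (y(t) = t*(⅕) + 1 = t/5 + 1 = 1 + t/5)
m(Y) = 6/(-8 + Y²) (m(Y) = 6/(-8 + Y*Y) = 6/(-8 + Y²))
h(K, D) = 5 + 6/(-8 + D²)
(60*w(-4))*h(-7, y(-3)) = (60*(-5))*((-34 + 5*(1 + (⅕)*(-3))²)/(-8 + (1 + (⅕)*(-3))²)) = -300*(-34 + 5*(1 - ⅗)²)/(-8 + (1 - ⅗)²) = -300*(-34 + 5*(⅖)²)/(-8 + (⅖)²) = -300*(-34 + 5*(4/25))/(-8 + 4/25) = -300*(-34 + ⅘)/(-196/25) = -(-1875)*(-166)/(49*5) = -300*415/98 = -62250/49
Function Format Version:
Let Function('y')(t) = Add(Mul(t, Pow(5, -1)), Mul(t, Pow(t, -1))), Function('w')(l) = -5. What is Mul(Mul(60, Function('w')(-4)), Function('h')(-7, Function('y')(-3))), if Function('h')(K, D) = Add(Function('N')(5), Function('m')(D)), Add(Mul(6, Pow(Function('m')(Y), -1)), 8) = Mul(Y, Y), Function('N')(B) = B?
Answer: Rational(-62250, 49) ≈ -1270.4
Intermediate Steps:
Function('y')(t) = Add(1, Mul(Rational(1, 5), t)) (Function('y')(t) = Add(Mul(t, Rational(1, 5)), 1) = Add(Mul(Rational(1, 5), t), 1) = Add(1, Mul(Rational(1, 5), t)))
Function('m')(Y) = Mul(6, Pow(Add(-8, Pow(Y, 2)), -1)) (Function('m')(Y) = Mul(6, Pow(Add(-8, Mul(Y, Y)), -1)) = Mul(6, Pow(Add(-8, Pow(Y, 2)), -1)))
Function('h')(K, D) = Add(5, Mul(6, Pow(Add(-8, Pow(D, 2)), -1)))
Mul(Mul(60, Function('w')(-4)), Function('h')(-7, Function('y')(-3))) = Mul(Mul(60, -5), Mul(Pow(Add(-8, Pow(Add(1, Mul(Rational(1, 5), -3)), 2)), -1), Add(-34, Mul(5, Pow(Add(1, Mul(Rational(1, 5), -3)), 2))))) = Mul(-300, Mul(Pow(Add(-8, Pow(Add(1, Rational(-3, 5)), 2)), -1), Add(-34, Mul(5, Pow(Add(1, Rational(-3, 5)), 2))))) = Mul(-300, Mul(Pow(Add(-8, Pow(Rational(2, 5), 2)), -1), Add(-34, Mul(5, Pow(Rational(2, 5), 2))))) = Mul(-300, Mul(Pow(Add(-8, Rational(4, 25)), -1), Add(-34, Mul(5, Rational(4, 25))))) = Mul(-300, Mul(Pow(Rational(-196, 25), -1), Add(-34, Rational(4, 5)))) = Mul(-300, Mul(Rational(-25, 196), Rational(-166, 5))) = Mul(-300, Rational(415, 98)) = Rational(-62250, 49)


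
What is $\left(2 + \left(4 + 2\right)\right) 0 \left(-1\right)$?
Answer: $0$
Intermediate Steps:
$\left(2 + \left(4 + 2\right)\right) 0 \left(-1\right) = \left(2 + 6\right) 0 \left(-1\right) = 8 \cdot 0 \left(-1\right) = 0 \left(-1\right) = 0$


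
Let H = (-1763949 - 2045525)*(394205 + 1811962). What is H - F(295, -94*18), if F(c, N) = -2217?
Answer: -8404335823941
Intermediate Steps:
H = -8404335826158 (H = -3809474*2206167 = -8404335826158)
H - F(295, -94*18) = -8404335826158 - 1*(-2217) = -8404335826158 + 2217 = -8404335823941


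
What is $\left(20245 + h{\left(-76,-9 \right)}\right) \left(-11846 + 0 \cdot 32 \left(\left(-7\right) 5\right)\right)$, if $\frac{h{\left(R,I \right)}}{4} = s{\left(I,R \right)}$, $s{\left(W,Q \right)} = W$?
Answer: $-239395814$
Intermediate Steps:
$h{\left(R,I \right)} = 4 I$
$\left(20245 + h{\left(-76,-9 \right)}\right) \left(-11846 + 0 \cdot 32 \left(\left(-7\right) 5\right)\right) = \left(20245 + 4 \left(-9\right)\right) \left(-11846 + 0 \cdot 32 \left(\left(-7\right) 5\right)\right) = \left(20245 - 36\right) \left(-11846 + 0 \left(-35\right)\right) = 20209 \left(-11846 + 0\right) = 20209 \left(-11846\right) = -239395814$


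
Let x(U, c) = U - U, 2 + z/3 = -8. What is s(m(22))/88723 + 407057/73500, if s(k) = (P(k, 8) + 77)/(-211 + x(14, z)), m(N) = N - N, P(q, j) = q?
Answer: 1088618069003/196565806500 ≈ 5.5382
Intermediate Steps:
z = -30 (z = -6 + 3*(-8) = -6 - 24 = -30)
m(N) = 0
x(U, c) = 0
s(k) = -77/211 - k/211 (s(k) = (k + 77)/(-211 + 0) = (77 + k)/(-211) = (77 + k)*(-1/211) = -77/211 - k/211)
s(m(22))/88723 + 407057/73500 = (-77/211 - 1/211*0)/88723 + 407057/73500 = (-77/211 + 0)*(1/88723) + 407057*(1/73500) = -77/211*1/88723 + 58151/10500 = -77/18720553 + 58151/10500 = 1088618069003/196565806500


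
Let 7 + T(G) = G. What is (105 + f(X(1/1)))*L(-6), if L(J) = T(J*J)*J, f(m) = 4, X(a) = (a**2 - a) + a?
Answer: -18966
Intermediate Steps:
X(a) = a**2
T(G) = -7 + G
L(J) = J*(-7 + J**2) (L(J) = (-7 + J*J)*J = (-7 + J**2)*J = J*(-7 + J**2))
(105 + f(X(1/1)))*L(-6) = (105 + 4)*(-6*(-7 + (-6)**2)) = 109*(-6*(-7 + 36)) = 109*(-6*29) = 109*(-174) = -18966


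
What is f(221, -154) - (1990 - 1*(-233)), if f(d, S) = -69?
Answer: -2292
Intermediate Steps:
f(221, -154) - (1990 - 1*(-233)) = -69 - (1990 - 1*(-233)) = -69 - (1990 + 233) = -69 - 1*2223 = -69 - 2223 = -2292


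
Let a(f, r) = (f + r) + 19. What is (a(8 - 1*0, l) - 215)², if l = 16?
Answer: 29584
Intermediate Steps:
a(f, r) = 19 + f + r
(a(8 - 1*0, l) - 215)² = ((19 + (8 - 1*0) + 16) - 215)² = ((19 + (8 + 0) + 16) - 215)² = ((19 + 8 + 16) - 215)² = (43 - 215)² = (-172)² = 29584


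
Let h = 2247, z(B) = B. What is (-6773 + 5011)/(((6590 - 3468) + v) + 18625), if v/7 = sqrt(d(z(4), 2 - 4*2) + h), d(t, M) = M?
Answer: -6386369/78803700 + 6167*sqrt(249)/78803700 ≈ -0.079807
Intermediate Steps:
v = 21*sqrt(249) (v = 7*sqrt((2 - 4*2) + 2247) = 7*sqrt((2 - 8) + 2247) = 7*sqrt(-6 + 2247) = 7*sqrt(2241) = 7*(3*sqrt(249)) = 21*sqrt(249) ≈ 331.37)
(-6773 + 5011)/(((6590 - 3468) + v) + 18625) = (-6773 + 5011)/(((6590 - 3468) + 21*sqrt(249)) + 18625) = -1762/((3122 + 21*sqrt(249)) + 18625) = -1762/(21747 + 21*sqrt(249))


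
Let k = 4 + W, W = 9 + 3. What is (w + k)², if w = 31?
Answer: 2209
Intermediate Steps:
W = 12
k = 16 (k = 4 + 12 = 16)
(w + k)² = (31 + 16)² = 47² = 2209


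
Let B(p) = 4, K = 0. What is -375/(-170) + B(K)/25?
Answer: 2011/850 ≈ 2.3659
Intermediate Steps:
-375/(-170) + B(K)/25 = -375/(-170) + 4/25 = -375*(-1/170) + 4*(1/25) = 75/34 + 4/25 = 2011/850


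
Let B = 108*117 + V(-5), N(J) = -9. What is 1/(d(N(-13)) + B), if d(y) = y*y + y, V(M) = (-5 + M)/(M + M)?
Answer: 1/12709 ≈ 7.8684e-5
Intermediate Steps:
V(M) = (-5 + M)/(2*M) (V(M) = (-5 + M)/((2*M)) = (-5 + M)*(1/(2*M)) = (-5 + M)/(2*M))
d(y) = y + y**2 (d(y) = y**2 + y = y + y**2)
B = 12637 (B = 108*117 + (1/2)*(-5 - 5)/(-5) = 12636 + (1/2)*(-1/5)*(-10) = 12636 + 1 = 12637)
1/(d(N(-13)) + B) = 1/(-9*(1 - 9) + 12637) = 1/(-9*(-8) + 12637) = 1/(72 + 12637) = 1/12709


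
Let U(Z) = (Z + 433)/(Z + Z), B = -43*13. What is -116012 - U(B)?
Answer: -64850771/559 ≈ -1.1601e+5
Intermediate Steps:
B = -559
U(Z) = (433 + Z)/(2*Z) (U(Z) = (433 + Z)/((2*Z)) = (433 + Z)*(1/(2*Z)) = (433 + Z)/(2*Z))
-116012 - U(B) = -116012 - (433 - 559)/(2*(-559)) = -116012 - (-1)*(-126)/(2*559) = -116012 - 1*63/559 = -116012 - 63/559 = -64850771/559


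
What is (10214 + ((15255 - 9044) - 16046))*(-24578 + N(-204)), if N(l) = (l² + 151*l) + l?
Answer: -5294630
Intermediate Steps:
N(l) = l² + 152*l
(10214 + ((15255 - 9044) - 16046))*(-24578 + N(-204)) = (10214 + ((15255 - 9044) - 16046))*(-24578 - 204*(152 - 204)) = (10214 + (6211 - 16046))*(-24578 - 204*(-52)) = (10214 - 9835)*(-24578 + 10608) = 379*(-13970) = -5294630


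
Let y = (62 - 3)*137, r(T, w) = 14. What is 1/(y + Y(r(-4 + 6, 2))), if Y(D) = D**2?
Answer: 1/8279 ≈ 0.00012079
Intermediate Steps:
y = 8083 (y = 59*137 = 8083)
1/(y + Y(r(-4 + 6, 2))) = 1/(8083 + 14**2) = 1/(8083 + 196) = 1/8279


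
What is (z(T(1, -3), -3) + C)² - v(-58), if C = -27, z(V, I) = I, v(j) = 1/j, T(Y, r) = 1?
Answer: 52201/58 ≈ 900.02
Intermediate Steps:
(z(T(1, -3), -3) + C)² - v(-58) = (-3 - 27)² - 1/(-58) = (-30)² - 1*(-1/58) = 900 + 1/58 = 52201/58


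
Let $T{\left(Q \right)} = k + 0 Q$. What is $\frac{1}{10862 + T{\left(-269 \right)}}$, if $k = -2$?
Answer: $\frac{1}{10860} \approx 9.2081 \cdot 10^{-5}$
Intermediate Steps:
$T{\left(Q \right)} = -2$ ($T{\left(Q \right)} = -2 + 0 Q = -2 + 0 = -2$)
$\frac{1}{10862 + T{\left(-269 \right)}} = \frac{1}{10862 - 2} = \frac{1}{10860}$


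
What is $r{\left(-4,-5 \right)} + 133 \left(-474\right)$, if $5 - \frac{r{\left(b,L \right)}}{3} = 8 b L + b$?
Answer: $-63495$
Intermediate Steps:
$r{\left(b,L \right)} = 15 - 3 b - 24 L b$ ($r{\left(b,L \right)} = 15 - 3 \left(8 b L + b\right) = 15 - 3 \left(8 L b + b\right) = 15 - 3 \left(b + 8 L b\right) = 15 - \left(3 b + 24 L b\right) = 15 - 3 b - 24 L b$)
$r{\left(-4,-5 \right)} + 133 \left(-474\right) = \left(15 - -12 - \left(-120\right) \left(-4\right)\right) + 133 \left(-474\right) = \left(15 + 12 - 480\right) - 63042 = -453 - 63042 = -63495$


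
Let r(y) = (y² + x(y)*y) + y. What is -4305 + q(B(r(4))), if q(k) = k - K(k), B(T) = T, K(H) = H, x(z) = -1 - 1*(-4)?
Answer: -4305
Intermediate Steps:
x(z) = 3 (x(z) = -1 + 4 = 3)
r(y) = y² + 4*y (r(y) = (y² + 3*y) + y = y² + 4*y)
q(k) = 0 (q(k) = k - k = 0)
-4305 + q(B(r(4))) = -4305 + 0 = -4305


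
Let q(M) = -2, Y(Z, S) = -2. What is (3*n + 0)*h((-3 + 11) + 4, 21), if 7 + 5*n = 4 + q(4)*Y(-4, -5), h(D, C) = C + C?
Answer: 126/5 ≈ 25.200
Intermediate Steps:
h(D, C) = 2*C
n = ⅕ (n = -7/5 + (4 - 2*(-2))/5 = -7/5 + (4 + 4)/5 = -7/5 + (⅕)*8 = -7/5 + 8/5 = ⅕ ≈ 0.20000)
(3*n + 0)*h((-3 + 11) + 4, 21) = (3*(⅕) + 0)*(2*21) = (⅗ + 0)*42 = (⅗)*42 = 126/5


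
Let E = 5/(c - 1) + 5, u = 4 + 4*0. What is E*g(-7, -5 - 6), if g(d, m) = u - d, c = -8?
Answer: 440/9 ≈ 48.889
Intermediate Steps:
u = 4 (u = 4 + 0 = 4)
g(d, m) = 4 - d
E = 40/9 (E = 5/(-8 - 1) + 5 = 5/(-9) + 5 = 5*(-1/9) + 5 = -5/9 + 5 = 40/9 ≈ 4.4444)
E*g(-7, -5 - 6) = 40*(4 - 1*(-7))/9 = 40*(4 + 7)/9 = (40/9)*11 = 440/9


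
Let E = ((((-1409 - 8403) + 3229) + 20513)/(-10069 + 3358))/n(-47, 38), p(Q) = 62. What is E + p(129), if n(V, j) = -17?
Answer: 7087324/114087 ≈ 62.122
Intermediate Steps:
E = 13930/114087 (E = ((((-1409 - 8403) + 3229) + 20513)/(-10069 + 3358))/(-17) = (((-9812 + 3229) + 20513)/(-6711))*(-1/17) = ((-6583 + 20513)*(-1/6711))*(-1/17) = (13930*(-1/6711))*(-1/17) = -13930/6711*(-1/17) = 13930/114087 ≈ 0.12210)
E + p(129) = 13930/114087 + 62 = 7087324/114087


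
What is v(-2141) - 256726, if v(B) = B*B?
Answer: 4327155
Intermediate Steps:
v(B) = B²
v(-2141) - 256726 = (-2141)² - 256726 = 4583881 - 256726 = 4327155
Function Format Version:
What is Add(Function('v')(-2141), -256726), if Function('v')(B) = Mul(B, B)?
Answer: 4327155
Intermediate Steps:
Function('v')(B) = Pow(B, 2)
Add(Function('v')(-2141), -256726) = Add(Pow(-2141, 2), -256726) = Add(4583881, -256726) = 4327155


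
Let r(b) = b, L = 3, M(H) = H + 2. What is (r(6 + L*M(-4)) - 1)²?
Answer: 1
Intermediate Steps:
M(H) = 2 + H
(r(6 + L*M(-4)) - 1)² = ((6 + 3*(2 - 4)) - 1)² = ((6 + 3*(-2)) - 1)² = ((6 - 6) - 1)² = (0 - 1)² = (-1)² = 1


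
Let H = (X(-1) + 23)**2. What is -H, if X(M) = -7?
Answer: -256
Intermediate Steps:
H = 256 (H = (-7 + 23)**2 = 16**2 = 256)
-H = -1*256 = -256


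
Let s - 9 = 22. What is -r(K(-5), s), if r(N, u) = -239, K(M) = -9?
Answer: 239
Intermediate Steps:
s = 31 (s = 9 + 22 = 31)
-r(K(-5), s) = -1*(-239) = 239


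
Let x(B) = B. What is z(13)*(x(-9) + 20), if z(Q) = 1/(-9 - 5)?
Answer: -11/14 ≈ -0.78571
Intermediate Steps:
z(Q) = -1/14 (z(Q) = 1/(-14) = -1/14)
z(13)*(x(-9) + 20) = -(-9 + 20)/14 = -1/14*11 = -11/14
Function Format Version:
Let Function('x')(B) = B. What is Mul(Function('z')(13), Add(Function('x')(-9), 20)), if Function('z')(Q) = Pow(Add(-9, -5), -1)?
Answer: Rational(-11, 14) ≈ -0.78571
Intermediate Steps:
Function('z')(Q) = Rational(-1, 14) (Function('z')(Q) = Pow(-14, -1) = Rational(-1, 14))
Mul(Function('z')(13), Add(Function('x')(-9), 20)) = Mul(Rational(-1, 14), Add(-9, 20)) = Mul(Rational(-1, 14), 11) = Rational(-11, 14)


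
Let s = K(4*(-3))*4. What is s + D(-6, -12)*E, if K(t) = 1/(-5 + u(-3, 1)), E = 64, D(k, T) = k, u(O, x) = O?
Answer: -769/2 ≈ -384.50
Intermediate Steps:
K(t) = -⅛ (K(t) = 1/(-5 - 3) = 1/(-8) = -⅛)
s = -½ (s = -⅛*4 = -½ ≈ -0.50000)
s + D(-6, -12)*E = -½ - 6*64 = -½ - 384 = -769/2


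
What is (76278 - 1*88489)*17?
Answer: -207587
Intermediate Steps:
(76278 - 1*88489)*17 = (76278 - 88489)*17 = -12211*17 = -207587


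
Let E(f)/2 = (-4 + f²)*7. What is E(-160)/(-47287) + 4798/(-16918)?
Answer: -3144673409/400000733 ≈ -7.8617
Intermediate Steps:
E(f) = -56 + 14*f² (E(f) = 2*((-4 + f²)*7) = 2*(-28 + 7*f²) = -56 + 14*f²)
E(-160)/(-47287) + 4798/(-16918) = (-56 + 14*(-160)²)/(-47287) + 4798/(-16918) = (-56 + 14*25600)*(-1/47287) + 4798*(-1/16918) = (-56 + 358400)*(-1/47287) - 2399/8459 = 358344*(-1/47287) - 2399/8459 = -358344/47287 - 2399/8459 = -3144673409/400000733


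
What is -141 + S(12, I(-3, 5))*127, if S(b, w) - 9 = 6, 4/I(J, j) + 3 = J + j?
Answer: 1764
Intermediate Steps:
I(J, j) = 4/(-3 + J + j) (I(J, j) = 4/(-3 + (J + j)) = 4/(-3 + J + j))
S(b, w) = 15 (S(b, w) = 9 + 6 = 15)
-141 + S(12, I(-3, 5))*127 = -141 + 15*127 = -141 + 1905 = 1764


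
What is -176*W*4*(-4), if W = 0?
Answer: 0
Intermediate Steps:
-176*W*4*(-4) = -176*0*4*(-4) = -0*(-4) = -176*0 = 0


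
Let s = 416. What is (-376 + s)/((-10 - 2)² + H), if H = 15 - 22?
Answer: 40/137 ≈ 0.29197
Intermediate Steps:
H = -7
(-376 + s)/((-10 - 2)² + H) = (-376 + 416)/((-10 - 2)² - 7) = 40/((-12)² - 7) = 40/(144 - 7) = 40/137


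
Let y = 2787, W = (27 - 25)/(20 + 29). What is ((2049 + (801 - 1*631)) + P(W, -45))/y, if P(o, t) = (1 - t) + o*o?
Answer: 5438269/6691587 ≈ 0.81270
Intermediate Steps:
W = 2/49 ≈ 0.040816
P(o, t) = 1 + o**2 - t (P(o, t) = (1 - t) + o**2 = 1 + o**2 - t)
((2049 + (801 - 1*631)) + P(W, -45))/y = ((2049 + (801 - 1*631)) + (1 + (2/49)**2 - 1*(-45)))/2787 = ((2049 + (801 - 631)) + (1 + 4/2401 + 45))*(1/2787) = ((2049 + 170) + 110450/2401)*(1/2787) = (2219 + 110450/2401)*(1/2787) = (5438269/2401)*(1/2787) = 5438269/6691587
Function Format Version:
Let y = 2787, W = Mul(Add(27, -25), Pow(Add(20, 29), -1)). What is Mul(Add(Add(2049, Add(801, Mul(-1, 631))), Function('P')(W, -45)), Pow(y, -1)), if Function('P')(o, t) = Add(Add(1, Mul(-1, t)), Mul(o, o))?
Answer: Rational(5438269, 6691587) ≈ 0.81270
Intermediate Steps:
W = Rational(2, 49) (W = Mul(2, Pow(49, -1)) = Mul(2, Rational(1, 49)) = Rational(2, 49) ≈ 0.040816)
Function('P')(o, t) = Add(1, Pow(o, 2), Mul(-1, t)) (Function('P')(o, t) = Add(Add(1, Mul(-1, t)), Pow(o, 2)) = Add(1, Pow(o, 2), Mul(-1, t)))
Mul(Add(Add(2049, Add(801, Mul(-1, 631))), Function('P')(W, -45)), Pow(y, -1)) = Mul(Add(Add(2049, Add(801, Mul(-1, 631))), Add(1, Pow(Rational(2, 49), 2), Mul(-1, -45))), Pow(2787, -1)) = Mul(Add(Add(2049, Add(801, -631)), Add(1, Rational(4, 2401), 45)), Rational(1, 2787)) = Mul(Add(Add(2049, 170), Rational(110450, 2401)), Rational(1, 2787)) = Mul(Add(2219, Rational(110450, 2401)), Rational(1, 2787)) = Mul(Rational(5438269, 2401), Rational(1, 2787)) = Rational(5438269, 6691587)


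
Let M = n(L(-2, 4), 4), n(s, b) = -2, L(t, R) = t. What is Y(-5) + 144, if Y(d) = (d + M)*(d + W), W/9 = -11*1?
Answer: 872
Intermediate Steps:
M = -2
W = -99 (W = 9*(-11*1) = 9*(-11) = -99)
Y(d) = (-99 + d)*(-2 + d) (Y(d) = (d - 2)*(d - 99) = (-2 + d)*(-99 + d) = (-99 + d)*(-2 + d))
Y(-5) + 144 = (198 + (-5)² - 101*(-5)) + 144 = (198 + 25 + 505) + 144 = 728 + 144 = 872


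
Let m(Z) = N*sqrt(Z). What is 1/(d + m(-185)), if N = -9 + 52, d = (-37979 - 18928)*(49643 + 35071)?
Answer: -4820819598/23240301596461223669 - 43*I*sqrt(185)/23240301596461223669 ≈ -2.0743e-10 - 2.5166e-17*I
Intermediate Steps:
d = -4820819598 (d = -56907*84714 = -4820819598)
N = 43
m(Z) = 43*sqrt(Z)
1/(d + m(-185)) = 1/(-4820819598 + 43*sqrt(-185)) = 1/(-4820819598 + 43*(I*sqrt(185))) = 1/(-4820819598 + 43*I*sqrt(185))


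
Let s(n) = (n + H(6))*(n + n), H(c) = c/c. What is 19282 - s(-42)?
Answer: 15838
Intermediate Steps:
H(c) = 1
s(n) = 2*n*(1 + n) (s(n) = (n + 1)*(n + n) = (1 + n)*(2*n) = 2*n*(1 + n))
19282 - s(-42) = 19282 - 2*(-42)*(1 - 42) = 19282 - 2*(-42)*(-41) = 19282 - 1*3444 = 19282 - 3444 = 15838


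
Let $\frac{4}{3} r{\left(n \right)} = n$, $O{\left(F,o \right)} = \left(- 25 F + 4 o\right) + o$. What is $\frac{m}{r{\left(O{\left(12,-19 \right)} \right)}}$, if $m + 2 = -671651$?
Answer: $\frac{2686612}{1185} \approx 2267.2$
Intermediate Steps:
$m = -671653$ ($m = -2 - 671651 = -671653$)
$O{\left(F,o \right)} = - 25 F + 5 o$
$r{\left(n \right)} = \frac{3 n}{4}$
$\frac{m}{r{\left(O{\left(12,-19 \right)} \right)}} = - \frac{671653}{\frac{3}{4} \left(\left(-25\right) 12 + 5 \left(-19\right)\right)} = - \frac{671653}{\frac{3}{4} \left(-300 - 95\right)} = - \frac{671653}{\frac{3}{4} \left(-395\right)} = - \frac{671653}{- \frac{1185}{4}} = \left(-671653\right) \left(- \frac{4}{1185}\right) = \frac{2686612}{1185}$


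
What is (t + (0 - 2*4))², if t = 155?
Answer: 21609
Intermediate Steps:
(t + (0 - 2*4))² = (155 + (0 - 2*4))² = (155 + (0 - 8))² = (155 - 8)² = 147² = 21609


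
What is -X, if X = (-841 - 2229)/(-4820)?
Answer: -307/482 ≈ -0.63693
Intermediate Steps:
X = 307/482 (X = -3070*(-1/4820) = 307/482 ≈ 0.63693)
-X = -1*307/482 = -307/482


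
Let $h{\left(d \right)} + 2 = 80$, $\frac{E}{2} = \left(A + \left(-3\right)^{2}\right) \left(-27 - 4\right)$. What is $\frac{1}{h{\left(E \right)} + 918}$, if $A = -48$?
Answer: $\frac{1}{996} \approx 0.001004$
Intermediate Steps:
$E = 2418$ ($E = 2 \left(-48 + \left(-3\right)^{2}\right) \left(-27 - 4\right) = 2 \left(-48 + 9\right) \left(-31\right) = 2 \left(\left(-39\right) \left(-31\right)\right) = 2 \cdot 1209 = 2418$)
$h{\left(d \right)} = 78$ ($h{\left(d \right)} = -2 + 80 = 78$)
$\frac{1}{h{\left(E \right)} + 918} = \frac{1}{78 + 918} = \frac{1}{996}$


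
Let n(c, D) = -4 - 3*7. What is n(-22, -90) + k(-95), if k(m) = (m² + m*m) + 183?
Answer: 18208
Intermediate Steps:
n(c, D) = -25 (n(c, D) = -4 - 21 = -25)
k(m) = 183 + 2*m² (k(m) = (m² + m²) + 183 = 2*m² + 183 = 183 + 2*m²)
n(-22, -90) + k(-95) = -25 + (183 + 2*(-95)²) = -25 + (183 + 2*9025) = -25 + (183 + 18050) = -25 + 18233 = 18208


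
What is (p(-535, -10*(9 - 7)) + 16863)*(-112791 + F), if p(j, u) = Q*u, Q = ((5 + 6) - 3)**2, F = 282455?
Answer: 2643874112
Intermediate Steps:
Q = 64 (Q = (11 - 3)**2 = 8**2 = 64)
p(j, u) = 64*u
(p(-535, -10*(9 - 7)) + 16863)*(-112791 + F) = (64*(-10*(9 - 7)) + 16863)*(-112791 + 282455) = (64*(-10*2) + 16863)*169664 = (64*(-20) + 16863)*169664 = (-1280 + 16863)*169664 = 15583*169664 = 2643874112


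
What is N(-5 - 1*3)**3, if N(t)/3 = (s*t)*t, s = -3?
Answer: -191102976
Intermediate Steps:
N(t) = -9*t**2 (N(t) = 3*((-3*t)*t) = 3*(-3*t**2) = -9*t**2)
N(-5 - 1*3)**3 = (-9*(-5 - 1*3)**2)**3 = (-9*(-5 - 3)**2)**3 = (-9*(-8)**2)**3 = (-9*64)**3 = (-576)**3 = -191102976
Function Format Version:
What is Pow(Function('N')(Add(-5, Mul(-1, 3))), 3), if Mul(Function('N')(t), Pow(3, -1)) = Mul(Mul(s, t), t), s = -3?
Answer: -191102976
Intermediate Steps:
Function('N')(t) = Mul(-9, Pow(t, 2)) (Function('N')(t) = Mul(3, Mul(Mul(-3, t), t)) = Mul(3, Mul(-3, Pow(t, 2))) = Mul(-9, Pow(t, 2)))
Pow(Function('N')(Add(-5, Mul(-1, 3))), 3) = Pow(Mul(-9, Pow(Add(-5, Mul(-1, 3)), 2)), 3) = Pow(Mul(-9, Pow(Add(-5, -3), 2)), 3) = Pow(Mul(-9, Pow(-8, 2)), 3) = Pow(Mul(-9, 64), 3) = Pow(-576, 3) = -191102976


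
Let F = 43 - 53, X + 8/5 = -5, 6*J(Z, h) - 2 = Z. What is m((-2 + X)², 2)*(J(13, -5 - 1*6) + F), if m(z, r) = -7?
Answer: 105/2 ≈ 52.500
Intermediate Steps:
J(Z, h) = ⅓ + Z/6
X = -33/5 (X = -8/5 - 5 = -33/5 ≈ -6.6000)
F = -10
m((-2 + X)², 2)*(J(13, -5 - 1*6) + F) = -7*((⅓ + (⅙)*13) - 10) = -7*((⅓ + 13/6) - 10) = -7*(5/2 - 10) = -7*(-15/2) = 105/2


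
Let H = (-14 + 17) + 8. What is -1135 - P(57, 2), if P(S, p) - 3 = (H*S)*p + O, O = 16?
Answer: -2408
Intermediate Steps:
H = 11 (H = 3 + 8 = 11)
P(S, p) = 19 + 11*S*p (P(S, p) = 3 + ((11*S)*p + 16) = 3 + (11*S*p + 16) = 3 + (16 + 11*S*p) = 19 + 11*S*p)
-1135 - P(57, 2) = -1135 - (19 + 11*57*2) = -1135 - (19 + 1254) = -1135 - 1*1273 = -1135 - 1273 = -2408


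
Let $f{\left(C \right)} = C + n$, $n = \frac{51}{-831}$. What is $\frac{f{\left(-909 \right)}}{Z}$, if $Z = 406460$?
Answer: $- \frac{25181}{11258942} \approx -0.0022365$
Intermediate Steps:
$n = - \frac{17}{277}$ ($n = 51 \left(- \frac{1}{831}\right) = - \frac{17}{277} \approx -0.061372$)
$f{\left(C \right)} = - \frac{17}{277} + C$ ($f{\left(C \right)} = C - \frac{17}{277} = - \frac{17}{277} + C$)
$\frac{f{\left(-909 \right)}}{Z} = \frac{- \frac{17}{277} - 909}{406460} = \left(- \frac{251810}{277}\right) \frac{1}{406460} = - \frac{25181}{11258942}$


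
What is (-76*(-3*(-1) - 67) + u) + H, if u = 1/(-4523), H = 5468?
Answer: 46731635/4523 ≈ 10332.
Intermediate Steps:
u = -1/4523 ≈ -0.00022109
(-76*(-3*(-1) - 67) + u) + H = (-76*(-3*(-1) - 67) - 1/4523) + 5468 = (-76*(3 - 67) - 1/4523) + 5468 = (-76*(-64) - 1/4523) + 5468 = (4864 - 1/4523) + 5468 = 21999871/4523 + 5468 = 46731635/4523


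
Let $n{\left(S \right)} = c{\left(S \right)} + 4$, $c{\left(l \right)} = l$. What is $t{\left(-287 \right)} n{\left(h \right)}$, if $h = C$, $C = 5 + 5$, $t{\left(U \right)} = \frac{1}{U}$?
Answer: $- \frac{2}{41} \approx -0.048781$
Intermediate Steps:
$C = 10$
$h = 10$
$n{\left(S \right)} = 4 + S$ ($n{\left(S \right)} = S + 4 = 4 + S$)
$t{\left(-287 \right)} n{\left(h \right)} = \frac{4 + 10}{-287} = \left(- \frac{1}{287}\right) 14 = - \frac{2}{41}$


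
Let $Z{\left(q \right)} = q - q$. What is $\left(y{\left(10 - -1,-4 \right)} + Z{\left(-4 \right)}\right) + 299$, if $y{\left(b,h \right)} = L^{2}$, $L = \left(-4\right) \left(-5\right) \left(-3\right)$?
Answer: $3899$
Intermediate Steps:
$Z{\left(q \right)} = 0$
$L = -60$ ($L = 20 \left(-3\right) = -60$)
$y{\left(b,h \right)} = 3600$ ($y{\left(b,h \right)} = \left(-60\right)^{2} = 3600$)
$\left(y{\left(10 - -1,-4 \right)} + Z{\left(-4 \right)}\right) + 299 = \left(3600 + 0\right) + 299 = 3600 + 299 = 3899$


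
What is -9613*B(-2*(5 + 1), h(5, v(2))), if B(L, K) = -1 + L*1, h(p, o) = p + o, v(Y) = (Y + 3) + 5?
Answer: 124969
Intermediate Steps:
v(Y) = 8 + Y (v(Y) = (3 + Y) + 5 = 8 + Y)
h(p, o) = o + p
B(L, K) = -1 + L
-9613*B(-2*(5 + 1), h(5, v(2))) = -9613*(-1 - 2*(5 + 1)) = -9613*(-1 - 2*6) = -9613*(-1 - 12) = -9613*(-13) = 124969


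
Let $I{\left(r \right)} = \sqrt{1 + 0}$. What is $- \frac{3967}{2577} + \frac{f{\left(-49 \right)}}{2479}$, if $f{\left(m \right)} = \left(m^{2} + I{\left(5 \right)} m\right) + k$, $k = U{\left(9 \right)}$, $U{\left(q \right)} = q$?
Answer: $- \frac{3749896}{6388383} \approx -0.58699$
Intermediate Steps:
$I{\left(r \right)} = 1$ ($I{\left(r \right)} = \sqrt{1} = 1$)
$k = 9$
$f{\left(m \right)} = 9 + m + m^{2}$ ($f{\left(m \right)} = \left(m^{2} + 1 m\right) + 9 = \left(m^{2} + m\right) + 9 = \left(m + m^{2}\right) + 9 = 9 + m + m^{2}$)
$- \frac{3967}{2577} + \frac{f{\left(-49 \right)}}{2479} = - \frac{3967}{2577} + \frac{9 - 49 + \left(-49\right)^{2}}{2479} = \left(-3967\right) \frac{1}{2577} + \left(9 - 49 + 2401\right) \frac{1}{2479} = - \frac{3967}{2577} + 2361 \cdot \frac{1}{2479} = - \frac{3967}{2577} + \frac{2361}{2479} = - \frac{3749896}{6388383}$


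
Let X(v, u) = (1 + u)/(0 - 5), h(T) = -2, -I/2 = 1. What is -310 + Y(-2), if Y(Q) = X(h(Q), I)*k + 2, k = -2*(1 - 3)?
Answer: -1536/5 ≈ -307.20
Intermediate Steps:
I = -2 (I = -2*1 = -2)
X(v, u) = -1/5 - u/5 (X(v, u) = (1 + u)/(-5) = (1 + u)*(-1/5) = -1/5 - u/5)
k = 4 (k = -2*(-2) = 4)
Y(Q) = 14/5 (Y(Q) = (-1/5 - 1/5*(-2))*4 + 2 = (-1/5 + 2/5)*4 + 2 = (1/5)*4 + 2 = 4/5 + 2 = 14/5)
-310 + Y(-2) = -310 + 14/5 = -1536/5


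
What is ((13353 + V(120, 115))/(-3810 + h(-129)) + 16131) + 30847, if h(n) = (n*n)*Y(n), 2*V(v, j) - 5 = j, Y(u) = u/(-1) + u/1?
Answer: 59657589/1270 ≈ 46975.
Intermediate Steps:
Y(u) = 0 (Y(u) = u*(-1) + u*1 = -u + u = 0)
V(v, j) = 5/2 + j/2
h(n) = 0 (h(n) = (n*n)*0 = n²*0 = 0)
((13353 + V(120, 115))/(-3810 + h(-129)) + 16131) + 30847 = ((13353 + (5/2 + (½)*115))/(-3810 + 0) + 16131) + 30847 = ((13353 + (5/2 + 115/2))/(-3810) + 16131) + 30847 = ((13353 + 60)*(-1/3810) + 16131) + 30847 = (13413*(-1/3810) + 16131) + 30847 = (-4471/1270 + 16131) + 30847 = 20481899/1270 + 30847 = 59657589/1270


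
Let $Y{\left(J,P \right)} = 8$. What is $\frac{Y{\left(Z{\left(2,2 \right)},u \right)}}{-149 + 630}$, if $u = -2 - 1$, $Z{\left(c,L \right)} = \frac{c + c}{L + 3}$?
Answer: $\frac{8}{481} \approx 0.016632$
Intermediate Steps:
$Z{\left(c,L \right)} = \frac{2 c}{3 + L}$
$u = -3$ ($u = -2 - 1 = -3$)
$\frac{Y{\left(Z{\left(2,2 \right)},u \right)}}{-149 + 630} = \frac{8}{-149 + 630} = \frac{8}{481}$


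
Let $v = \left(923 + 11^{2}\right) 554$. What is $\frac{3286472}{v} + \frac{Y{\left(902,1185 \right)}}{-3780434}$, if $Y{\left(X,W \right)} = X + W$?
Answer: $\frac{1552885427267}{273314036898} \approx 5.6817$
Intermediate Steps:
$v = 578376$ ($v = \left(923 + 121\right) 554 = 1044 \cdot 554 = 578376$)
$Y{\left(X,W \right)} = W + X$
$\frac{3286472}{v} + \frac{Y{\left(902,1185 \right)}}{-3780434} = \frac{3286472}{578376} + \frac{1185 + 902}{-3780434} = 3286472 \cdot \frac{1}{578376} + 2087 \left(- \frac{1}{3780434}\right) = \frac{410809}{72297} - \frac{2087}{3780434} = \frac{1552885427267}{273314036898}$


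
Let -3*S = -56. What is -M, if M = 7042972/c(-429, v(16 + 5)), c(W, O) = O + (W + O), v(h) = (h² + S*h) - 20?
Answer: -7042972/1197 ≈ -5883.9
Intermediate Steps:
S = 56/3 (S = -⅓*(-56) = 56/3 ≈ 18.667)
v(h) = -20 + h² + 56*h/3 (v(h) = (h² + 56*h/3) - 20 = -20 + h² + 56*h/3)
c(W, O) = W + 2*O (c(W, O) = O + (O + W) = W + 2*O)
M = 7042972/1197 (M = 7042972/(-429 + 2*(-20 + (16 + 5)² + 56*(16 + 5)/3)) = 7042972/(-429 + 2*(-20 + 21² + (56/3)*21)) = 7042972/(-429 + 2*(-20 + 441 + 392)) = 7042972/(-429 + 2*813) = 7042972/(-429 + 1626) = 7042972/1197 ≈ 5883.9)
-M = -1*7042972/1197 = -7042972/1197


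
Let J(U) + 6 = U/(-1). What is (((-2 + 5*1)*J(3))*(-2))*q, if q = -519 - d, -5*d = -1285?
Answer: -41904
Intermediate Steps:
J(U) = -6 - U (J(U) = -6 + U/(-1) = -6 + U*(-1) = -6 - U)
d = 257 (d = -1/5*(-1285) = 257)
q = -776 (q = -519 - 1*257 = -519 - 257 = -776)
(((-2 + 5*1)*J(3))*(-2))*q = (((-2 + 5*1)*(-6 - 1*3))*(-2))*(-776) = (((-2 + 5)*(-6 - 3))*(-2))*(-776) = ((3*(-9))*(-2))*(-776) = -27*(-2)*(-776) = 54*(-776) = -41904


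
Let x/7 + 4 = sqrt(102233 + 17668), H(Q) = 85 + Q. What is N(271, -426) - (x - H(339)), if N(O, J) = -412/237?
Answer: 106712/237 - 7*sqrt(119901) ≈ -1973.6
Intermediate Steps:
N(O, J) = -412/237 (N(O, J) = -412*1/237 = -412/237)
x = -28 + 7*sqrt(119901) (x = -28 + 7*sqrt(102233 + 17668) = -28 + 7*sqrt(119901) ≈ 2395.9)
N(271, -426) - (x - H(339)) = -412/237 - ((-28 + 7*sqrt(119901)) - (85 + 339)) = -412/237 - ((-28 + 7*sqrt(119901)) - 1*424) = -412/237 - ((-28 + 7*sqrt(119901)) - 424) = -412/237 - (-452 + 7*sqrt(119901)) = -412/237 + (452 - 7*sqrt(119901)) = 106712/237 - 7*sqrt(119901)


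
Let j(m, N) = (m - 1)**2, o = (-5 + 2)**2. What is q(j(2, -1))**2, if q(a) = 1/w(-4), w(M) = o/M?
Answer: 16/81 ≈ 0.19753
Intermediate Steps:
o = 9 (o = (-3)**2 = 9)
j(m, N) = (-1 + m)**2
w(M) = 9/M
q(a) = -4/9 (q(a) = 1/(9/(-4)) = 1/(9*(-1/4)) = 1/(-9/4) = -4/9)
q(j(2, -1))**2 = (-4/9)**2 = 16/81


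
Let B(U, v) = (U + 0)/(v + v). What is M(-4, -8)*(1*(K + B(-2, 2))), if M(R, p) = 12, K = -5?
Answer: -66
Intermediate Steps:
B(U, v) = U/(2*v) (B(U, v) = U/((2*v)) = U*(1/(2*v)) = U/(2*v))
M(-4, -8)*(1*(K + B(-2, 2))) = 12*(1*(-5 + (½)*(-2)/2)) = 12*(1*(-5 + (½)*(-2)*(½))) = 12*(1*(-5 - ½)) = 12*(1*(-11/2)) = 12*(-11/2) = -66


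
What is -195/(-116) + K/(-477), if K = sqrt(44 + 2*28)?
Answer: 91855/55332 ≈ 1.6601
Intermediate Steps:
K = 10 (K = sqrt(44 + 56) = sqrt(100) = 10)
-195/(-116) + K/(-477) = -195/(-116) + 10/(-477) = -195*(-1/116) + 10*(-1/477) = 195/116 - 10/477 = 91855/55332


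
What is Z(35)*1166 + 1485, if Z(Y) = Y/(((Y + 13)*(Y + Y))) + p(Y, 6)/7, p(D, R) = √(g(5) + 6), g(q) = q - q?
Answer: 71863/48 + 1166*√6/7 ≈ 1905.2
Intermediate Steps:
g(q) = 0
p(D, R) = √6 (p(D, R) = √(0 + 6) = √6)
Z(Y) = 1/(2*(13 + Y)) + √6/7 (Z(Y) = Y/(((Y + 13)*(Y + Y))) + √6/7 = Y/(((13 + Y)*(2*Y))) + √6*(⅐) = Y/((2*Y*(13 + Y))) + √6/7 = Y*(1/(2*Y*(13 + Y))) + √6/7 = 1/(2*(13 + Y)) + √6/7)
Z(35)*1166 + 1485 = ((7 + 26*√6 + 2*35*√6)/(14*(13 + 35)))*1166 + 1485 = ((1/14)*(7 + 26*√6 + 70*√6)/48)*1166 + 1485 = ((1/14)*(1/48)*(7 + 96*√6))*1166 + 1485 = (1/96 + √6/7)*1166 + 1485 = (583/48 + 1166*√6/7) + 1485 = 71863/48 + 1166*√6/7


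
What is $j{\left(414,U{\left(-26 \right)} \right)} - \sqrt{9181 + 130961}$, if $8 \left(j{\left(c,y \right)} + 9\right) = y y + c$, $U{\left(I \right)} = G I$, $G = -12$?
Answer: $\frac{48843}{4} - \sqrt{140142} \approx 11836.0$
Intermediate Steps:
$U{\left(I \right)} = - 12 I$
$j{\left(c,y \right)} = -9 + \frac{c}{8} + \frac{y^{2}}{8}$ ($j{\left(c,y \right)} = -9 + \frac{y y + c}{8} = -9 + \frac{y^{2} + c}{8} = -9 + \frac{c + y^{2}}{8} = -9 + \left(\frac{c}{8} + \frac{y^{2}}{8}\right) = -9 + \frac{c}{8} + \frac{y^{2}}{8}$)
$j{\left(414,U{\left(-26 \right)} \right)} - \sqrt{9181 + 130961} = \left(-9 + \frac{1}{8} \cdot 414 + \frac{\left(\left(-12\right) \left(-26\right)\right)^{2}}{8}\right) - \sqrt{9181 + 130961} = \left(-9 + \frac{207}{4} + \frac{312^{2}}{8}\right) - \sqrt{140142} = \left(-9 + \frac{207}{4} + \frac{1}{8} \cdot 97344\right) - \sqrt{140142} = \left(-9 + \frac{207}{4} + 12168\right) - \sqrt{140142} = \frac{48843}{4} - \sqrt{140142}$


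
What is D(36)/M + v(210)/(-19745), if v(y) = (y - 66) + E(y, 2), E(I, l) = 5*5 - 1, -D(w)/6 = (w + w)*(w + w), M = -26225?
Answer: 121948536/103562525 ≈ 1.1775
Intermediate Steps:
D(w) = -24*w² (D(w) = -6*(w + w)*(w + w) = -6*2*w*2*w = -24*w²)
E(I, l) = 24 (E(I, l) = 25 - 1 = 24)
v(y) = -42 + y (v(y) = (y - 66) + 24 = (-66 + y) + 24 = -42 + y)
D(36)/M + v(210)/(-19745) = -24*36²/(-26225) + (-42 + 210)/(-19745) = -24*1296*(-1/26225) + 168*(-1/19745) = -31104*(-1/26225) - 168/19745 = 31104/26225 - 168/19745 = 121948536/103562525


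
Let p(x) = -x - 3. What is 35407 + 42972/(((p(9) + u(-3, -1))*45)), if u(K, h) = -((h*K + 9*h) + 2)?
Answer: 1058629/30 ≈ 35288.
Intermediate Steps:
p(x) = -3 - x
u(K, h) = -2 - 9*h - K*h (u(K, h) = -((K*h + 9*h) + 2) = -((9*h + K*h) + 2) = -(2 + 9*h + K*h) = -2 - 9*h - K*h)
35407 + 42972/(((p(9) + u(-3, -1))*45)) = 35407 + 42972/((((-3 - 1*9) + (-2 - 9*(-1) - 1*(-3)*(-1)))*45)) = 35407 + 42972/((((-3 - 9) + (-2 + 9 - 3))*45)) = 35407 + 42972/(((-12 + 4)*45)) = 35407 + 42972/((-8*45)) = 35407 + 42972/(-360) = 35407 + 42972*(-1/360) = 35407 - 3581/30 = 1058629/30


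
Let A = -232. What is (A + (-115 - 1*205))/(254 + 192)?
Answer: -276/223 ≈ -1.2377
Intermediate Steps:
(A + (-115 - 1*205))/(254 + 192) = (-232 + (-115 - 1*205))/(254 + 192) = (-232 + (-115 - 205))/446 = (-232 - 320)*(1/446) = -552*1/446 = -276/223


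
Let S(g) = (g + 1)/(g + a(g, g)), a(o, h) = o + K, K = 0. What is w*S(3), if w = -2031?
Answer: -1354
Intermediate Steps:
a(o, h) = o (a(o, h) = o + 0 = o)
S(g) = (1 + g)/(2*g) (S(g) = (g + 1)/(g + g) = (1 + g)/((2*g)) = (1 + g)*(1/(2*g)) = (1 + g)/(2*g))
w*S(3) = -2031*(1 + 3)/(2*3) = -2031*4/(2*3) = -2031*2/3 = -1354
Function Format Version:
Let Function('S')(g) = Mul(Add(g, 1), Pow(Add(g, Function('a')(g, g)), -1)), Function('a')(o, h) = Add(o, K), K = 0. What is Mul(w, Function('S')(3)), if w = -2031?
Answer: -1354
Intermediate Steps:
Function('a')(o, h) = o (Function('a')(o, h) = Add(o, 0) = o)
Function('S')(g) = Mul(Rational(1, 2), Pow(g, -1), Add(1, g)) (Function('S')(g) = Mul(Add(g, 1), Pow(Add(g, g), -1)) = Mul(Add(1, g), Pow(Mul(2, g), -1)) = Mul(Add(1, g), Mul(Rational(1, 2), Pow(g, -1))) = Mul(Rational(1, 2), Pow(g, -1), Add(1, g)))
Mul(w, Function('S')(3)) = Mul(-2031, Mul(Rational(1, 2), Pow(3, -1), Add(1, 3))) = Mul(-2031, Mul(Rational(1, 2), Rational(1, 3), 4)) = Mul(-2031, Rational(2, 3)) = -1354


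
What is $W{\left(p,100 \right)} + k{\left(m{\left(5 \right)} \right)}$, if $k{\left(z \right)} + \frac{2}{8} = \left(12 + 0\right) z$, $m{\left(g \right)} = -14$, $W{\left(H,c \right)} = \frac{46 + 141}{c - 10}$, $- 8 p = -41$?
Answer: $- \frac{29911}{180} \approx -166.17$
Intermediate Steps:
$p = \frac{41}{8}$ ($p = \left(- \frac{1}{8}\right) \left(-41\right) = \frac{41}{8} \approx 5.125$)
$W{\left(H,c \right)} = \frac{187}{-10 + c}$
$k{\left(z \right)} = - \frac{1}{4} + 12 z$ ($k{\left(z \right)} = - \frac{1}{4} + \left(12 + 0\right) z = - \frac{1}{4} + 12 z$)
$W{\left(p,100 \right)} + k{\left(m{\left(5 \right)} \right)} = \frac{187}{-10 + 100} + \left(- \frac{1}{4} + 12 \left(-14\right)\right) = \frac{187}{90} - \frac{673}{4} = - \frac{29911}{180}$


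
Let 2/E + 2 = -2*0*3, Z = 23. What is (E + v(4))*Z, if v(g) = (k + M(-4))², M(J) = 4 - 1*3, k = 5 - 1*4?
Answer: 69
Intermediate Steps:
k = 1 (k = 5 - 4 = 1)
E = -1 (E = 2/(-2 - 2*0*3) = 2/(-2 + 0*3) = 2/(-2 + 0) = 2/(-2) = 2*(-½) = -1)
M(J) = 1 (M(J) = 4 - 3 = 1)
v(g) = 4 (v(g) = (1 + 1)² = 2² = 4)
(E + v(4))*Z = (-1 + 4)*23 = 3*23 = 69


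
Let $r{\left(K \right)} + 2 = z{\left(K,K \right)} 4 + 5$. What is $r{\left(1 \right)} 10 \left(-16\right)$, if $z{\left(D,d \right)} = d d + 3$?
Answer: $-3040$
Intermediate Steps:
$z{\left(D,d \right)} = 3 + d^{2}$ ($z{\left(D,d \right)} = d^{2} + 3 = 3 + d^{2}$)
$r{\left(K \right)} = 15 + 4 K^{2}$ ($r{\left(K \right)} = -2 + \left(\left(3 + K^{2}\right) 4 + 5\right) = -2 + \left(\left(12 + 4 K^{2}\right) + 5\right) = -2 + \left(17 + 4 K^{2}\right) = 15 + 4 K^{2}$)
$r{\left(1 \right)} 10 \left(-16\right) = \left(15 + 4 \cdot 1^{2}\right) 10 \left(-16\right) = \left(15 + 4 \cdot 1\right) 10 \left(-16\right) = \left(15 + 4\right) 10 \left(-16\right) = 19 \cdot 10 \left(-16\right) = 190 \left(-16\right) = -3040$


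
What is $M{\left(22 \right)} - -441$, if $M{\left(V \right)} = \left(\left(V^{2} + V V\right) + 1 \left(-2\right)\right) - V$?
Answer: $1385$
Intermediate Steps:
$M{\left(V \right)} = -2 - V + 2 V^{2}$ ($M{\left(V \right)} = \left(\left(V^{2} + V^{2}\right) - 2\right) - V = \left(2 V^{2} - 2\right) - V = \left(-2 + 2 V^{2}\right) - V = -2 - V + 2 V^{2}$)
$M{\left(22 \right)} - -441 = \left(-2 - 22 + 2 \cdot 22^{2}\right) - -441 = \left(-2 - 22 + 2 \cdot 484\right) + 441 = \left(-2 - 22 + 968\right) + 441 = 944 + 441 = 1385$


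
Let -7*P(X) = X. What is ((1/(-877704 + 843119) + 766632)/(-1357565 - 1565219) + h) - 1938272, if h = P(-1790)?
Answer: -1371323827855262993/707591392480 ≈ -1.9380e+6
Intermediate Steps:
P(X) = -X/7
h = 1790/7 (h = -⅐*(-1790) = 1790/7 ≈ 255.71)
((1/(-877704 + 843119) + 766632)/(-1357565 - 1565219) + h) - 1938272 = ((1/(-877704 + 843119) + 766632)/(-1357565 - 1565219) + 1790/7) - 1938272 = ((1/(-34585) + 766632)/(-2922784) + 1790/7) - 1938272 = ((-1/34585 + 766632)*(-1/2922784) + 1790/7) - 1938272 = ((26513967719/34585)*(-1/2922784) + 1790/7) - 1938272 = (-26513967719/101084484640 + 1790/7) - 1938272 = 180755629731567/707591392480 - 1938272 = -1371323827855262993/707591392480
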